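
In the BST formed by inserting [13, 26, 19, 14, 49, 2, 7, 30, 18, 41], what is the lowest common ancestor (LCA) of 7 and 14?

Tree insertion order: [13, 26, 19, 14, 49, 2, 7, 30, 18, 41]
Tree (level-order array): [13, 2, 26, None, 7, 19, 49, None, None, 14, None, 30, None, None, 18, None, 41]
In a BST, the LCA of p=7, q=14 is the first node v on the
root-to-leaf path with p <= v <= q (go left if both < v, right if both > v).
Walk from root:
  at 13: 7 <= 13 <= 14, this is the LCA
LCA = 13


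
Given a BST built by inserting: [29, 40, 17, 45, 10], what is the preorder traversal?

Tree insertion order: [29, 40, 17, 45, 10]
Tree (level-order array): [29, 17, 40, 10, None, None, 45]
Preorder traversal: [29, 17, 10, 40, 45]


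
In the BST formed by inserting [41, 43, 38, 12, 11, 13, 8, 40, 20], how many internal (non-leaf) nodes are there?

Tree built from: [41, 43, 38, 12, 11, 13, 8, 40, 20]
Tree (level-order array): [41, 38, 43, 12, 40, None, None, 11, 13, None, None, 8, None, None, 20]
Rule: An internal node has at least one child.
Per-node child counts:
  node 41: 2 child(ren)
  node 38: 2 child(ren)
  node 12: 2 child(ren)
  node 11: 1 child(ren)
  node 8: 0 child(ren)
  node 13: 1 child(ren)
  node 20: 0 child(ren)
  node 40: 0 child(ren)
  node 43: 0 child(ren)
Matching nodes: [41, 38, 12, 11, 13]
Count of internal (non-leaf) nodes: 5


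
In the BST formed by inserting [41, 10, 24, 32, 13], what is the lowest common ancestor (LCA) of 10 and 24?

Tree insertion order: [41, 10, 24, 32, 13]
Tree (level-order array): [41, 10, None, None, 24, 13, 32]
In a BST, the LCA of p=10, q=24 is the first node v on the
root-to-leaf path with p <= v <= q (go left if both < v, right if both > v).
Walk from root:
  at 41: both 10 and 24 < 41, go left
  at 10: 10 <= 10 <= 24, this is the LCA
LCA = 10


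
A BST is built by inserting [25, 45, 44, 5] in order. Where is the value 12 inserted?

Starting tree (level order): [25, 5, 45, None, None, 44]
Insertion path: 25 -> 5
Result: insert 12 as right child of 5
Final tree (level order): [25, 5, 45, None, 12, 44]


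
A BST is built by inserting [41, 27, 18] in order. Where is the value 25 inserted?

Starting tree (level order): [41, 27, None, 18]
Insertion path: 41 -> 27 -> 18
Result: insert 25 as right child of 18
Final tree (level order): [41, 27, None, 18, None, None, 25]


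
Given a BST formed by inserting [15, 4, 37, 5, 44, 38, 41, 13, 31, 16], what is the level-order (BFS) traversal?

Tree insertion order: [15, 4, 37, 5, 44, 38, 41, 13, 31, 16]
Tree (level-order array): [15, 4, 37, None, 5, 31, 44, None, 13, 16, None, 38, None, None, None, None, None, None, 41]
BFS from the root, enqueuing left then right child of each popped node:
  queue [15] -> pop 15, enqueue [4, 37], visited so far: [15]
  queue [4, 37] -> pop 4, enqueue [5], visited so far: [15, 4]
  queue [37, 5] -> pop 37, enqueue [31, 44], visited so far: [15, 4, 37]
  queue [5, 31, 44] -> pop 5, enqueue [13], visited so far: [15, 4, 37, 5]
  queue [31, 44, 13] -> pop 31, enqueue [16], visited so far: [15, 4, 37, 5, 31]
  queue [44, 13, 16] -> pop 44, enqueue [38], visited so far: [15, 4, 37, 5, 31, 44]
  queue [13, 16, 38] -> pop 13, enqueue [none], visited so far: [15, 4, 37, 5, 31, 44, 13]
  queue [16, 38] -> pop 16, enqueue [none], visited so far: [15, 4, 37, 5, 31, 44, 13, 16]
  queue [38] -> pop 38, enqueue [41], visited so far: [15, 4, 37, 5, 31, 44, 13, 16, 38]
  queue [41] -> pop 41, enqueue [none], visited so far: [15, 4, 37, 5, 31, 44, 13, 16, 38, 41]
Result: [15, 4, 37, 5, 31, 44, 13, 16, 38, 41]


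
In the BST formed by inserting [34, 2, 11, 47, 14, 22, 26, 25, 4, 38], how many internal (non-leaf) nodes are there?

Tree built from: [34, 2, 11, 47, 14, 22, 26, 25, 4, 38]
Tree (level-order array): [34, 2, 47, None, 11, 38, None, 4, 14, None, None, None, None, None, 22, None, 26, 25]
Rule: An internal node has at least one child.
Per-node child counts:
  node 34: 2 child(ren)
  node 2: 1 child(ren)
  node 11: 2 child(ren)
  node 4: 0 child(ren)
  node 14: 1 child(ren)
  node 22: 1 child(ren)
  node 26: 1 child(ren)
  node 25: 0 child(ren)
  node 47: 1 child(ren)
  node 38: 0 child(ren)
Matching nodes: [34, 2, 11, 14, 22, 26, 47]
Count of internal (non-leaf) nodes: 7


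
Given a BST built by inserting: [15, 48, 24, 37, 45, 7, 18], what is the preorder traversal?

Tree insertion order: [15, 48, 24, 37, 45, 7, 18]
Tree (level-order array): [15, 7, 48, None, None, 24, None, 18, 37, None, None, None, 45]
Preorder traversal: [15, 7, 48, 24, 18, 37, 45]


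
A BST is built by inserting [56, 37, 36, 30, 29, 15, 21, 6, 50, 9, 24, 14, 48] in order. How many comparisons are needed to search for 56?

Search path for 56: 56
Found: True
Comparisons: 1


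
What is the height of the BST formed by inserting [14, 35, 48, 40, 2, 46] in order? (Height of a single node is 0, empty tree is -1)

Insertion order: [14, 35, 48, 40, 2, 46]
Tree (level-order array): [14, 2, 35, None, None, None, 48, 40, None, None, 46]
Compute height bottom-up (empty subtree = -1):
  height(2) = 1 + max(-1, -1) = 0
  height(46) = 1 + max(-1, -1) = 0
  height(40) = 1 + max(-1, 0) = 1
  height(48) = 1 + max(1, -1) = 2
  height(35) = 1 + max(-1, 2) = 3
  height(14) = 1 + max(0, 3) = 4
Height = 4


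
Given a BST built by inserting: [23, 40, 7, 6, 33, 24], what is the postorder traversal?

Tree insertion order: [23, 40, 7, 6, 33, 24]
Tree (level-order array): [23, 7, 40, 6, None, 33, None, None, None, 24]
Postorder traversal: [6, 7, 24, 33, 40, 23]


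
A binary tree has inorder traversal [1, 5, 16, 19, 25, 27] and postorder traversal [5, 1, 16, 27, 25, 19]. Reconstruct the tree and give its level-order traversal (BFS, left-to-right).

Inorder:   [1, 5, 16, 19, 25, 27]
Postorder: [5, 1, 16, 27, 25, 19]
Algorithm: postorder visits root last, so walk postorder right-to-left;
each value is the root of the current inorder slice — split it at that
value, recurse on the right subtree first, then the left.
Recursive splits:
  root=19; inorder splits into left=[1, 5, 16], right=[25, 27]
  root=25; inorder splits into left=[], right=[27]
  root=27; inorder splits into left=[], right=[]
  root=16; inorder splits into left=[1, 5], right=[]
  root=1; inorder splits into left=[], right=[5]
  root=5; inorder splits into left=[], right=[]
Reconstructed level-order: [19, 16, 25, 1, 27, 5]


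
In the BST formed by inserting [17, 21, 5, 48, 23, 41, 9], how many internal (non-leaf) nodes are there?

Tree built from: [17, 21, 5, 48, 23, 41, 9]
Tree (level-order array): [17, 5, 21, None, 9, None, 48, None, None, 23, None, None, 41]
Rule: An internal node has at least one child.
Per-node child counts:
  node 17: 2 child(ren)
  node 5: 1 child(ren)
  node 9: 0 child(ren)
  node 21: 1 child(ren)
  node 48: 1 child(ren)
  node 23: 1 child(ren)
  node 41: 0 child(ren)
Matching nodes: [17, 5, 21, 48, 23]
Count of internal (non-leaf) nodes: 5


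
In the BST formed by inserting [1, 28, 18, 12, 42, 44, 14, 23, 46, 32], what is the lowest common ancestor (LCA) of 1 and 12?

Tree insertion order: [1, 28, 18, 12, 42, 44, 14, 23, 46, 32]
Tree (level-order array): [1, None, 28, 18, 42, 12, 23, 32, 44, None, 14, None, None, None, None, None, 46]
In a BST, the LCA of p=1, q=12 is the first node v on the
root-to-leaf path with p <= v <= q (go left if both < v, right if both > v).
Walk from root:
  at 1: 1 <= 1 <= 12, this is the LCA
LCA = 1


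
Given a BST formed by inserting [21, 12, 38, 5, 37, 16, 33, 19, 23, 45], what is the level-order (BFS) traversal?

Tree insertion order: [21, 12, 38, 5, 37, 16, 33, 19, 23, 45]
Tree (level-order array): [21, 12, 38, 5, 16, 37, 45, None, None, None, 19, 33, None, None, None, None, None, 23]
BFS from the root, enqueuing left then right child of each popped node:
  queue [21] -> pop 21, enqueue [12, 38], visited so far: [21]
  queue [12, 38] -> pop 12, enqueue [5, 16], visited so far: [21, 12]
  queue [38, 5, 16] -> pop 38, enqueue [37, 45], visited so far: [21, 12, 38]
  queue [5, 16, 37, 45] -> pop 5, enqueue [none], visited so far: [21, 12, 38, 5]
  queue [16, 37, 45] -> pop 16, enqueue [19], visited so far: [21, 12, 38, 5, 16]
  queue [37, 45, 19] -> pop 37, enqueue [33], visited so far: [21, 12, 38, 5, 16, 37]
  queue [45, 19, 33] -> pop 45, enqueue [none], visited so far: [21, 12, 38, 5, 16, 37, 45]
  queue [19, 33] -> pop 19, enqueue [none], visited so far: [21, 12, 38, 5, 16, 37, 45, 19]
  queue [33] -> pop 33, enqueue [23], visited so far: [21, 12, 38, 5, 16, 37, 45, 19, 33]
  queue [23] -> pop 23, enqueue [none], visited so far: [21, 12, 38, 5, 16, 37, 45, 19, 33, 23]
Result: [21, 12, 38, 5, 16, 37, 45, 19, 33, 23]


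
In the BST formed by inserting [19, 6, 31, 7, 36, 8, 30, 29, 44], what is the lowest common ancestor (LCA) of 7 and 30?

Tree insertion order: [19, 6, 31, 7, 36, 8, 30, 29, 44]
Tree (level-order array): [19, 6, 31, None, 7, 30, 36, None, 8, 29, None, None, 44]
In a BST, the LCA of p=7, q=30 is the first node v on the
root-to-leaf path with p <= v <= q (go left if both < v, right if both > v).
Walk from root:
  at 19: 7 <= 19 <= 30, this is the LCA
LCA = 19


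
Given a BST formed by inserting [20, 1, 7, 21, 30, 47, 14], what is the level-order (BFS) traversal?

Tree insertion order: [20, 1, 7, 21, 30, 47, 14]
Tree (level-order array): [20, 1, 21, None, 7, None, 30, None, 14, None, 47]
BFS from the root, enqueuing left then right child of each popped node:
  queue [20] -> pop 20, enqueue [1, 21], visited so far: [20]
  queue [1, 21] -> pop 1, enqueue [7], visited so far: [20, 1]
  queue [21, 7] -> pop 21, enqueue [30], visited so far: [20, 1, 21]
  queue [7, 30] -> pop 7, enqueue [14], visited so far: [20, 1, 21, 7]
  queue [30, 14] -> pop 30, enqueue [47], visited so far: [20, 1, 21, 7, 30]
  queue [14, 47] -> pop 14, enqueue [none], visited so far: [20, 1, 21, 7, 30, 14]
  queue [47] -> pop 47, enqueue [none], visited so far: [20, 1, 21, 7, 30, 14, 47]
Result: [20, 1, 21, 7, 30, 14, 47]


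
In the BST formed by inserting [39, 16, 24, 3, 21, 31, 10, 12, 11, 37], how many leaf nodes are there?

Tree built from: [39, 16, 24, 3, 21, 31, 10, 12, 11, 37]
Tree (level-order array): [39, 16, None, 3, 24, None, 10, 21, 31, None, 12, None, None, None, 37, 11]
Rule: A leaf has 0 children.
Per-node child counts:
  node 39: 1 child(ren)
  node 16: 2 child(ren)
  node 3: 1 child(ren)
  node 10: 1 child(ren)
  node 12: 1 child(ren)
  node 11: 0 child(ren)
  node 24: 2 child(ren)
  node 21: 0 child(ren)
  node 31: 1 child(ren)
  node 37: 0 child(ren)
Matching nodes: [11, 21, 37]
Count of leaf nodes: 3


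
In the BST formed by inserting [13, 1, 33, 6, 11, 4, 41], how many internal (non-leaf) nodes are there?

Tree built from: [13, 1, 33, 6, 11, 4, 41]
Tree (level-order array): [13, 1, 33, None, 6, None, 41, 4, 11]
Rule: An internal node has at least one child.
Per-node child counts:
  node 13: 2 child(ren)
  node 1: 1 child(ren)
  node 6: 2 child(ren)
  node 4: 0 child(ren)
  node 11: 0 child(ren)
  node 33: 1 child(ren)
  node 41: 0 child(ren)
Matching nodes: [13, 1, 6, 33]
Count of internal (non-leaf) nodes: 4


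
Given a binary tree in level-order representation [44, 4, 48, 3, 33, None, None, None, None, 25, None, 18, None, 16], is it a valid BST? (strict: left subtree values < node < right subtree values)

Level-order array: [44, 4, 48, 3, 33, None, None, None, None, 25, None, 18, None, 16]
Validate using subtree bounds (lo, hi): at each node, require lo < value < hi,
then recurse left with hi=value and right with lo=value.
Preorder trace (stopping at first violation):
  at node 44 with bounds (-inf, +inf): OK
  at node 4 with bounds (-inf, 44): OK
  at node 3 with bounds (-inf, 4): OK
  at node 33 with bounds (4, 44): OK
  at node 25 with bounds (4, 33): OK
  at node 18 with bounds (4, 25): OK
  at node 16 with bounds (4, 18): OK
  at node 48 with bounds (44, +inf): OK
No violation found at any node.
Result: Valid BST


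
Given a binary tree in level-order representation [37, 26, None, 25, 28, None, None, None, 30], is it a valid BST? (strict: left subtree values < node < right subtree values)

Level-order array: [37, 26, None, 25, 28, None, None, None, 30]
Validate using subtree bounds (lo, hi): at each node, require lo < value < hi,
then recurse left with hi=value and right with lo=value.
Preorder trace (stopping at first violation):
  at node 37 with bounds (-inf, +inf): OK
  at node 26 with bounds (-inf, 37): OK
  at node 25 with bounds (-inf, 26): OK
  at node 28 with bounds (26, 37): OK
  at node 30 with bounds (28, 37): OK
No violation found at any node.
Result: Valid BST


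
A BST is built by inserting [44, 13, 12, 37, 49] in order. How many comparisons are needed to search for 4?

Search path for 4: 44 -> 13 -> 12
Found: False
Comparisons: 3


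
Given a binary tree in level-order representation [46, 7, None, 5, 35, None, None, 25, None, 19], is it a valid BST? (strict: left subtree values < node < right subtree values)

Level-order array: [46, 7, None, 5, 35, None, None, 25, None, 19]
Validate using subtree bounds (lo, hi): at each node, require lo < value < hi,
then recurse left with hi=value and right with lo=value.
Preorder trace (stopping at first violation):
  at node 46 with bounds (-inf, +inf): OK
  at node 7 with bounds (-inf, 46): OK
  at node 5 with bounds (-inf, 7): OK
  at node 35 with bounds (7, 46): OK
  at node 25 with bounds (7, 35): OK
  at node 19 with bounds (7, 25): OK
No violation found at any node.
Result: Valid BST


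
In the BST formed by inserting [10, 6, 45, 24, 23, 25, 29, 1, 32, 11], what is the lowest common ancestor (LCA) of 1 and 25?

Tree insertion order: [10, 6, 45, 24, 23, 25, 29, 1, 32, 11]
Tree (level-order array): [10, 6, 45, 1, None, 24, None, None, None, 23, 25, 11, None, None, 29, None, None, None, 32]
In a BST, the LCA of p=1, q=25 is the first node v on the
root-to-leaf path with p <= v <= q (go left if both < v, right if both > v).
Walk from root:
  at 10: 1 <= 10 <= 25, this is the LCA
LCA = 10


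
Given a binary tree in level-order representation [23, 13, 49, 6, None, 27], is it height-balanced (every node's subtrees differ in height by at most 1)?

Tree (level-order array): [23, 13, 49, 6, None, 27]
Definition: a tree is height-balanced if, at every node, |h(left) - h(right)| <= 1 (empty subtree has height -1).
Bottom-up per-node check:
  node 6: h_left=-1, h_right=-1, diff=0 [OK], height=0
  node 13: h_left=0, h_right=-1, diff=1 [OK], height=1
  node 27: h_left=-1, h_right=-1, diff=0 [OK], height=0
  node 49: h_left=0, h_right=-1, diff=1 [OK], height=1
  node 23: h_left=1, h_right=1, diff=0 [OK], height=2
All nodes satisfy the balance condition.
Result: Balanced


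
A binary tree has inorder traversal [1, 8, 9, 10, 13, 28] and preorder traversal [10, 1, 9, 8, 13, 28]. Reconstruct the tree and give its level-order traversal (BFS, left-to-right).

Inorder:  [1, 8, 9, 10, 13, 28]
Preorder: [10, 1, 9, 8, 13, 28]
Algorithm: preorder visits root first, so consume preorder in order;
for each root, split the current inorder slice at that value into
left-subtree inorder and right-subtree inorder, then recurse.
Recursive splits:
  root=10; inorder splits into left=[1, 8, 9], right=[13, 28]
  root=1; inorder splits into left=[], right=[8, 9]
  root=9; inorder splits into left=[8], right=[]
  root=8; inorder splits into left=[], right=[]
  root=13; inorder splits into left=[], right=[28]
  root=28; inorder splits into left=[], right=[]
Reconstructed level-order: [10, 1, 13, 9, 28, 8]


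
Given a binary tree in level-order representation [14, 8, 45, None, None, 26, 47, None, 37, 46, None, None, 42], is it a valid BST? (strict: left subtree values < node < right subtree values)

Level-order array: [14, 8, 45, None, None, 26, 47, None, 37, 46, None, None, 42]
Validate using subtree bounds (lo, hi): at each node, require lo < value < hi,
then recurse left with hi=value and right with lo=value.
Preorder trace (stopping at first violation):
  at node 14 with bounds (-inf, +inf): OK
  at node 8 with bounds (-inf, 14): OK
  at node 45 with bounds (14, +inf): OK
  at node 26 with bounds (14, 45): OK
  at node 37 with bounds (26, 45): OK
  at node 42 with bounds (37, 45): OK
  at node 47 with bounds (45, +inf): OK
  at node 46 with bounds (45, 47): OK
No violation found at any node.
Result: Valid BST


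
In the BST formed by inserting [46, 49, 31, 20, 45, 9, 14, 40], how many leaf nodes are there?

Tree built from: [46, 49, 31, 20, 45, 9, 14, 40]
Tree (level-order array): [46, 31, 49, 20, 45, None, None, 9, None, 40, None, None, 14]
Rule: A leaf has 0 children.
Per-node child counts:
  node 46: 2 child(ren)
  node 31: 2 child(ren)
  node 20: 1 child(ren)
  node 9: 1 child(ren)
  node 14: 0 child(ren)
  node 45: 1 child(ren)
  node 40: 0 child(ren)
  node 49: 0 child(ren)
Matching nodes: [14, 40, 49]
Count of leaf nodes: 3


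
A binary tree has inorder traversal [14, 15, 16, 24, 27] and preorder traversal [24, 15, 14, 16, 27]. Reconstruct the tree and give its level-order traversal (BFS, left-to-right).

Inorder:  [14, 15, 16, 24, 27]
Preorder: [24, 15, 14, 16, 27]
Algorithm: preorder visits root first, so consume preorder in order;
for each root, split the current inorder slice at that value into
left-subtree inorder and right-subtree inorder, then recurse.
Recursive splits:
  root=24; inorder splits into left=[14, 15, 16], right=[27]
  root=15; inorder splits into left=[14], right=[16]
  root=14; inorder splits into left=[], right=[]
  root=16; inorder splits into left=[], right=[]
  root=27; inorder splits into left=[], right=[]
Reconstructed level-order: [24, 15, 27, 14, 16]


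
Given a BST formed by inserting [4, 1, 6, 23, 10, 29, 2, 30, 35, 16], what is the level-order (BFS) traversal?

Tree insertion order: [4, 1, 6, 23, 10, 29, 2, 30, 35, 16]
Tree (level-order array): [4, 1, 6, None, 2, None, 23, None, None, 10, 29, None, 16, None, 30, None, None, None, 35]
BFS from the root, enqueuing left then right child of each popped node:
  queue [4] -> pop 4, enqueue [1, 6], visited so far: [4]
  queue [1, 6] -> pop 1, enqueue [2], visited so far: [4, 1]
  queue [6, 2] -> pop 6, enqueue [23], visited so far: [4, 1, 6]
  queue [2, 23] -> pop 2, enqueue [none], visited so far: [4, 1, 6, 2]
  queue [23] -> pop 23, enqueue [10, 29], visited so far: [4, 1, 6, 2, 23]
  queue [10, 29] -> pop 10, enqueue [16], visited so far: [4, 1, 6, 2, 23, 10]
  queue [29, 16] -> pop 29, enqueue [30], visited so far: [4, 1, 6, 2, 23, 10, 29]
  queue [16, 30] -> pop 16, enqueue [none], visited so far: [4, 1, 6, 2, 23, 10, 29, 16]
  queue [30] -> pop 30, enqueue [35], visited so far: [4, 1, 6, 2, 23, 10, 29, 16, 30]
  queue [35] -> pop 35, enqueue [none], visited so far: [4, 1, 6, 2, 23, 10, 29, 16, 30, 35]
Result: [4, 1, 6, 2, 23, 10, 29, 16, 30, 35]


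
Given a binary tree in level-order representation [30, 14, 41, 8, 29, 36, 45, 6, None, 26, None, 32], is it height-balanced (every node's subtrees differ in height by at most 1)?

Tree (level-order array): [30, 14, 41, 8, 29, 36, 45, 6, None, 26, None, 32]
Definition: a tree is height-balanced if, at every node, |h(left) - h(right)| <= 1 (empty subtree has height -1).
Bottom-up per-node check:
  node 6: h_left=-1, h_right=-1, diff=0 [OK], height=0
  node 8: h_left=0, h_right=-1, diff=1 [OK], height=1
  node 26: h_left=-1, h_right=-1, diff=0 [OK], height=0
  node 29: h_left=0, h_right=-1, diff=1 [OK], height=1
  node 14: h_left=1, h_right=1, diff=0 [OK], height=2
  node 32: h_left=-1, h_right=-1, diff=0 [OK], height=0
  node 36: h_left=0, h_right=-1, diff=1 [OK], height=1
  node 45: h_left=-1, h_right=-1, diff=0 [OK], height=0
  node 41: h_left=1, h_right=0, diff=1 [OK], height=2
  node 30: h_left=2, h_right=2, diff=0 [OK], height=3
All nodes satisfy the balance condition.
Result: Balanced


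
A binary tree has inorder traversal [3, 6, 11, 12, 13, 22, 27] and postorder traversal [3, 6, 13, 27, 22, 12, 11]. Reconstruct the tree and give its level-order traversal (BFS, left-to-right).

Inorder:   [3, 6, 11, 12, 13, 22, 27]
Postorder: [3, 6, 13, 27, 22, 12, 11]
Algorithm: postorder visits root last, so walk postorder right-to-left;
each value is the root of the current inorder slice — split it at that
value, recurse on the right subtree first, then the left.
Recursive splits:
  root=11; inorder splits into left=[3, 6], right=[12, 13, 22, 27]
  root=12; inorder splits into left=[], right=[13, 22, 27]
  root=22; inorder splits into left=[13], right=[27]
  root=27; inorder splits into left=[], right=[]
  root=13; inorder splits into left=[], right=[]
  root=6; inorder splits into left=[3], right=[]
  root=3; inorder splits into left=[], right=[]
Reconstructed level-order: [11, 6, 12, 3, 22, 13, 27]


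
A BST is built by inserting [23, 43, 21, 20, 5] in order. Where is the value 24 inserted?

Starting tree (level order): [23, 21, 43, 20, None, None, None, 5]
Insertion path: 23 -> 43
Result: insert 24 as left child of 43
Final tree (level order): [23, 21, 43, 20, None, 24, None, 5]


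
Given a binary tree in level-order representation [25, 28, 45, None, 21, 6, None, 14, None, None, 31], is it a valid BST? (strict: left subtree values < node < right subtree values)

Level-order array: [25, 28, 45, None, 21, 6, None, 14, None, None, 31]
Validate using subtree bounds (lo, hi): at each node, require lo < value < hi,
then recurse left with hi=value and right with lo=value.
Preorder trace (stopping at first violation):
  at node 25 with bounds (-inf, +inf): OK
  at node 28 with bounds (-inf, 25): VIOLATION
Node 28 violates its bound: not (-inf < 28 < 25).
Result: Not a valid BST


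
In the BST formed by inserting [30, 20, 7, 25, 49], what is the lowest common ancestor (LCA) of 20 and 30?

Tree insertion order: [30, 20, 7, 25, 49]
Tree (level-order array): [30, 20, 49, 7, 25]
In a BST, the LCA of p=20, q=30 is the first node v on the
root-to-leaf path with p <= v <= q (go left if both < v, right if both > v).
Walk from root:
  at 30: 20 <= 30 <= 30, this is the LCA
LCA = 30


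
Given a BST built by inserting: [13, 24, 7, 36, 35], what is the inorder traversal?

Tree insertion order: [13, 24, 7, 36, 35]
Tree (level-order array): [13, 7, 24, None, None, None, 36, 35]
Inorder traversal: [7, 13, 24, 35, 36]


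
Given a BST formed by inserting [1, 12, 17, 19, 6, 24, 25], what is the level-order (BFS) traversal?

Tree insertion order: [1, 12, 17, 19, 6, 24, 25]
Tree (level-order array): [1, None, 12, 6, 17, None, None, None, 19, None, 24, None, 25]
BFS from the root, enqueuing left then right child of each popped node:
  queue [1] -> pop 1, enqueue [12], visited so far: [1]
  queue [12] -> pop 12, enqueue [6, 17], visited so far: [1, 12]
  queue [6, 17] -> pop 6, enqueue [none], visited so far: [1, 12, 6]
  queue [17] -> pop 17, enqueue [19], visited so far: [1, 12, 6, 17]
  queue [19] -> pop 19, enqueue [24], visited so far: [1, 12, 6, 17, 19]
  queue [24] -> pop 24, enqueue [25], visited so far: [1, 12, 6, 17, 19, 24]
  queue [25] -> pop 25, enqueue [none], visited so far: [1, 12, 6, 17, 19, 24, 25]
Result: [1, 12, 6, 17, 19, 24, 25]


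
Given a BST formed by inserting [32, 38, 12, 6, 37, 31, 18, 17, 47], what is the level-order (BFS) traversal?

Tree insertion order: [32, 38, 12, 6, 37, 31, 18, 17, 47]
Tree (level-order array): [32, 12, 38, 6, 31, 37, 47, None, None, 18, None, None, None, None, None, 17]
BFS from the root, enqueuing left then right child of each popped node:
  queue [32] -> pop 32, enqueue [12, 38], visited so far: [32]
  queue [12, 38] -> pop 12, enqueue [6, 31], visited so far: [32, 12]
  queue [38, 6, 31] -> pop 38, enqueue [37, 47], visited so far: [32, 12, 38]
  queue [6, 31, 37, 47] -> pop 6, enqueue [none], visited so far: [32, 12, 38, 6]
  queue [31, 37, 47] -> pop 31, enqueue [18], visited so far: [32, 12, 38, 6, 31]
  queue [37, 47, 18] -> pop 37, enqueue [none], visited so far: [32, 12, 38, 6, 31, 37]
  queue [47, 18] -> pop 47, enqueue [none], visited so far: [32, 12, 38, 6, 31, 37, 47]
  queue [18] -> pop 18, enqueue [17], visited so far: [32, 12, 38, 6, 31, 37, 47, 18]
  queue [17] -> pop 17, enqueue [none], visited so far: [32, 12, 38, 6, 31, 37, 47, 18, 17]
Result: [32, 12, 38, 6, 31, 37, 47, 18, 17]


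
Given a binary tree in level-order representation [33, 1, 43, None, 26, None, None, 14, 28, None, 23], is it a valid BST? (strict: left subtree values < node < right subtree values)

Level-order array: [33, 1, 43, None, 26, None, None, 14, 28, None, 23]
Validate using subtree bounds (lo, hi): at each node, require lo < value < hi,
then recurse left with hi=value and right with lo=value.
Preorder trace (stopping at first violation):
  at node 33 with bounds (-inf, +inf): OK
  at node 1 with bounds (-inf, 33): OK
  at node 26 with bounds (1, 33): OK
  at node 14 with bounds (1, 26): OK
  at node 23 with bounds (14, 26): OK
  at node 28 with bounds (26, 33): OK
  at node 43 with bounds (33, +inf): OK
No violation found at any node.
Result: Valid BST


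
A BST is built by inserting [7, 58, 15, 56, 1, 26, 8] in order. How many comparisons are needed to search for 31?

Search path for 31: 7 -> 58 -> 15 -> 56 -> 26
Found: False
Comparisons: 5


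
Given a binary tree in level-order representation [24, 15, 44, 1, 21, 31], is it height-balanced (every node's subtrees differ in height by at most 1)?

Tree (level-order array): [24, 15, 44, 1, 21, 31]
Definition: a tree is height-balanced if, at every node, |h(left) - h(right)| <= 1 (empty subtree has height -1).
Bottom-up per-node check:
  node 1: h_left=-1, h_right=-1, diff=0 [OK], height=0
  node 21: h_left=-1, h_right=-1, diff=0 [OK], height=0
  node 15: h_left=0, h_right=0, diff=0 [OK], height=1
  node 31: h_left=-1, h_right=-1, diff=0 [OK], height=0
  node 44: h_left=0, h_right=-1, diff=1 [OK], height=1
  node 24: h_left=1, h_right=1, diff=0 [OK], height=2
All nodes satisfy the balance condition.
Result: Balanced


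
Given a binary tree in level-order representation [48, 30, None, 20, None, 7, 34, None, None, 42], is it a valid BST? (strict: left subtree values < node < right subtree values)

Level-order array: [48, 30, None, 20, None, 7, 34, None, None, 42]
Validate using subtree bounds (lo, hi): at each node, require lo < value < hi,
then recurse left with hi=value and right with lo=value.
Preorder trace (stopping at first violation):
  at node 48 with bounds (-inf, +inf): OK
  at node 30 with bounds (-inf, 48): OK
  at node 20 with bounds (-inf, 30): OK
  at node 7 with bounds (-inf, 20): OK
  at node 34 with bounds (20, 30): VIOLATION
Node 34 violates its bound: not (20 < 34 < 30).
Result: Not a valid BST


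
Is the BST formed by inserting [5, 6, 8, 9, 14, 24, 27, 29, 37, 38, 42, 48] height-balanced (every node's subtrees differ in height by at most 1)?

Tree (level-order array): [5, None, 6, None, 8, None, 9, None, 14, None, 24, None, 27, None, 29, None, 37, None, 38, None, 42, None, 48]
Definition: a tree is height-balanced if, at every node, |h(left) - h(right)| <= 1 (empty subtree has height -1).
Bottom-up per-node check:
  node 48: h_left=-1, h_right=-1, diff=0 [OK], height=0
  node 42: h_left=-1, h_right=0, diff=1 [OK], height=1
  node 38: h_left=-1, h_right=1, diff=2 [FAIL (|-1-1|=2 > 1)], height=2
  node 37: h_left=-1, h_right=2, diff=3 [FAIL (|-1-2|=3 > 1)], height=3
  node 29: h_left=-1, h_right=3, diff=4 [FAIL (|-1-3|=4 > 1)], height=4
  node 27: h_left=-1, h_right=4, diff=5 [FAIL (|-1-4|=5 > 1)], height=5
  node 24: h_left=-1, h_right=5, diff=6 [FAIL (|-1-5|=6 > 1)], height=6
  node 14: h_left=-1, h_right=6, diff=7 [FAIL (|-1-6|=7 > 1)], height=7
  node 9: h_left=-1, h_right=7, diff=8 [FAIL (|-1-7|=8 > 1)], height=8
  node 8: h_left=-1, h_right=8, diff=9 [FAIL (|-1-8|=9 > 1)], height=9
  node 6: h_left=-1, h_right=9, diff=10 [FAIL (|-1-9|=10 > 1)], height=10
  node 5: h_left=-1, h_right=10, diff=11 [FAIL (|-1-10|=11 > 1)], height=11
Node 38 violates the condition: |-1 - 1| = 2 > 1.
Result: Not balanced


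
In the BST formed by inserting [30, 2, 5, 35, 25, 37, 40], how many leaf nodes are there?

Tree built from: [30, 2, 5, 35, 25, 37, 40]
Tree (level-order array): [30, 2, 35, None, 5, None, 37, None, 25, None, 40]
Rule: A leaf has 0 children.
Per-node child counts:
  node 30: 2 child(ren)
  node 2: 1 child(ren)
  node 5: 1 child(ren)
  node 25: 0 child(ren)
  node 35: 1 child(ren)
  node 37: 1 child(ren)
  node 40: 0 child(ren)
Matching nodes: [25, 40]
Count of leaf nodes: 2


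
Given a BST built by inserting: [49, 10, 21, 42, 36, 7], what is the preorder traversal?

Tree insertion order: [49, 10, 21, 42, 36, 7]
Tree (level-order array): [49, 10, None, 7, 21, None, None, None, 42, 36]
Preorder traversal: [49, 10, 7, 21, 42, 36]


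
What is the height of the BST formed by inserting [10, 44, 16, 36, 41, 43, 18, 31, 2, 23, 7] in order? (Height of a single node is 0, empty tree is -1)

Insertion order: [10, 44, 16, 36, 41, 43, 18, 31, 2, 23, 7]
Tree (level-order array): [10, 2, 44, None, 7, 16, None, None, None, None, 36, 18, 41, None, 31, None, 43, 23]
Compute height bottom-up (empty subtree = -1):
  height(7) = 1 + max(-1, -1) = 0
  height(2) = 1 + max(-1, 0) = 1
  height(23) = 1 + max(-1, -1) = 0
  height(31) = 1 + max(0, -1) = 1
  height(18) = 1 + max(-1, 1) = 2
  height(43) = 1 + max(-1, -1) = 0
  height(41) = 1 + max(-1, 0) = 1
  height(36) = 1 + max(2, 1) = 3
  height(16) = 1 + max(-1, 3) = 4
  height(44) = 1 + max(4, -1) = 5
  height(10) = 1 + max(1, 5) = 6
Height = 6


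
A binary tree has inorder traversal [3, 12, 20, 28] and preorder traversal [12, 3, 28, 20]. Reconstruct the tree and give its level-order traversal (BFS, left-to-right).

Inorder:  [3, 12, 20, 28]
Preorder: [12, 3, 28, 20]
Algorithm: preorder visits root first, so consume preorder in order;
for each root, split the current inorder slice at that value into
left-subtree inorder and right-subtree inorder, then recurse.
Recursive splits:
  root=12; inorder splits into left=[3], right=[20, 28]
  root=3; inorder splits into left=[], right=[]
  root=28; inorder splits into left=[20], right=[]
  root=20; inorder splits into left=[], right=[]
Reconstructed level-order: [12, 3, 28, 20]


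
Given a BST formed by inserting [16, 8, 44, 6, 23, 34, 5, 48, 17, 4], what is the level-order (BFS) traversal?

Tree insertion order: [16, 8, 44, 6, 23, 34, 5, 48, 17, 4]
Tree (level-order array): [16, 8, 44, 6, None, 23, 48, 5, None, 17, 34, None, None, 4]
BFS from the root, enqueuing left then right child of each popped node:
  queue [16] -> pop 16, enqueue [8, 44], visited so far: [16]
  queue [8, 44] -> pop 8, enqueue [6], visited so far: [16, 8]
  queue [44, 6] -> pop 44, enqueue [23, 48], visited so far: [16, 8, 44]
  queue [6, 23, 48] -> pop 6, enqueue [5], visited so far: [16, 8, 44, 6]
  queue [23, 48, 5] -> pop 23, enqueue [17, 34], visited so far: [16, 8, 44, 6, 23]
  queue [48, 5, 17, 34] -> pop 48, enqueue [none], visited so far: [16, 8, 44, 6, 23, 48]
  queue [5, 17, 34] -> pop 5, enqueue [4], visited so far: [16, 8, 44, 6, 23, 48, 5]
  queue [17, 34, 4] -> pop 17, enqueue [none], visited so far: [16, 8, 44, 6, 23, 48, 5, 17]
  queue [34, 4] -> pop 34, enqueue [none], visited so far: [16, 8, 44, 6, 23, 48, 5, 17, 34]
  queue [4] -> pop 4, enqueue [none], visited so far: [16, 8, 44, 6, 23, 48, 5, 17, 34, 4]
Result: [16, 8, 44, 6, 23, 48, 5, 17, 34, 4]


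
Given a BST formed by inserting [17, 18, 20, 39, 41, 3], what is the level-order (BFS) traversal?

Tree insertion order: [17, 18, 20, 39, 41, 3]
Tree (level-order array): [17, 3, 18, None, None, None, 20, None, 39, None, 41]
BFS from the root, enqueuing left then right child of each popped node:
  queue [17] -> pop 17, enqueue [3, 18], visited so far: [17]
  queue [3, 18] -> pop 3, enqueue [none], visited so far: [17, 3]
  queue [18] -> pop 18, enqueue [20], visited so far: [17, 3, 18]
  queue [20] -> pop 20, enqueue [39], visited so far: [17, 3, 18, 20]
  queue [39] -> pop 39, enqueue [41], visited so far: [17, 3, 18, 20, 39]
  queue [41] -> pop 41, enqueue [none], visited so far: [17, 3, 18, 20, 39, 41]
Result: [17, 3, 18, 20, 39, 41]


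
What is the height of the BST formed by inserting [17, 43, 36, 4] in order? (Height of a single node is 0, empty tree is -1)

Insertion order: [17, 43, 36, 4]
Tree (level-order array): [17, 4, 43, None, None, 36]
Compute height bottom-up (empty subtree = -1):
  height(4) = 1 + max(-1, -1) = 0
  height(36) = 1 + max(-1, -1) = 0
  height(43) = 1 + max(0, -1) = 1
  height(17) = 1 + max(0, 1) = 2
Height = 2


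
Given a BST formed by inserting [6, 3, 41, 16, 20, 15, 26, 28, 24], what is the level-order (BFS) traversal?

Tree insertion order: [6, 3, 41, 16, 20, 15, 26, 28, 24]
Tree (level-order array): [6, 3, 41, None, None, 16, None, 15, 20, None, None, None, 26, 24, 28]
BFS from the root, enqueuing left then right child of each popped node:
  queue [6] -> pop 6, enqueue [3, 41], visited so far: [6]
  queue [3, 41] -> pop 3, enqueue [none], visited so far: [6, 3]
  queue [41] -> pop 41, enqueue [16], visited so far: [6, 3, 41]
  queue [16] -> pop 16, enqueue [15, 20], visited so far: [6, 3, 41, 16]
  queue [15, 20] -> pop 15, enqueue [none], visited so far: [6, 3, 41, 16, 15]
  queue [20] -> pop 20, enqueue [26], visited so far: [6, 3, 41, 16, 15, 20]
  queue [26] -> pop 26, enqueue [24, 28], visited so far: [6, 3, 41, 16, 15, 20, 26]
  queue [24, 28] -> pop 24, enqueue [none], visited so far: [6, 3, 41, 16, 15, 20, 26, 24]
  queue [28] -> pop 28, enqueue [none], visited so far: [6, 3, 41, 16, 15, 20, 26, 24, 28]
Result: [6, 3, 41, 16, 15, 20, 26, 24, 28]


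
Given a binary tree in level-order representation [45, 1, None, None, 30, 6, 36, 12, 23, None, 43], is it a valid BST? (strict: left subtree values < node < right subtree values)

Level-order array: [45, 1, None, None, 30, 6, 36, 12, 23, None, 43]
Validate using subtree bounds (lo, hi): at each node, require lo < value < hi,
then recurse left with hi=value and right with lo=value.
Preorder trace (stopping at first violation):
  at node 45 with bounds (-inf, +inf): OK
  at node 1 with bounds (-inf, 45): OK
  at node 30 with bounds (1, 45): OK
  at node 6 with bounds (1, 30): OK
  at node 12 with bounds (1, 6): VIOLATION
Node 12 violates its bound: not (1 < 12 < 6).
Result: Not a valid BST


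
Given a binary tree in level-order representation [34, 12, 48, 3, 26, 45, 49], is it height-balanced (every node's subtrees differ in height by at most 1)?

Tree (level-order array): [34, 12, 48, 3, 26, 45, 49]
Definition: a tree is height-balanced if, at every node, |h(left) - h(right)| <= 1 (empty subtree has height -1).
Bottom-up per-node check:
  node 3: h_left=-1, h_right=-1, diff=0 [OK], height=0
  node 26: h_left=-1, h_right=-1, diff=0 [OK], height=0
  node 12: h_left=0, h_right=0, diff=0 [OK], height=1
  node 45: h_left=-1, h_right=-1, diff=0 [OK], height=0
  node 49: h_left=-1, h_right=-1, diff=0 [OK], height=0
  node 48: h_left=0, h_right=0, diff=0 [OK], height=1
  node 34: h_left=1, h_right=1, diff=0 [OK], height=2
All nodes satisfy the balance condition.
Result: Balanced


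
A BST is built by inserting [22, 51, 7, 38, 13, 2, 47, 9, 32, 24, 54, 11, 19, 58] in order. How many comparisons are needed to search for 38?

Search path for 38: 22 -> 51 -> 38
Found: True
Comparisons: 3


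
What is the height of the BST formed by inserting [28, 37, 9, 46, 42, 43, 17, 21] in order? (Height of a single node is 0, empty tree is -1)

Insertion order: [28, 37, 9, 46, 42, 43, 17, 21]
Tree (level-order array): [28, 9, 37, None, 17, None, 46, None, 21, 42, None, None, None, None, 43]
Compute height bottom-up (empty subtree = -1):
  height(21) = 1 + max(-1, -1) = 0
  height(17) = 1 + max(-1, 0) = 1
  height(9) = 1 + max(-1, 1) = 2
  height(43) = 1 + max(-1, -1) = 0
  height(42) = 1 + max(-1, 0) = 1
  height(46) = 1 + max(1, -1) = 2
  height(37) = 1 + max(-1, 2) = 3
  height(28) = 1 + max(2, 3) = 4
Height = 4


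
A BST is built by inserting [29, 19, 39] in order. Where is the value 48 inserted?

Starting tree (level order): [29, 19, 39]
Insertion path: 29 -> 39
Result: insert 48 as right child of 39
Final tree (level order): [29, 19, 39, None, None, None, 48]


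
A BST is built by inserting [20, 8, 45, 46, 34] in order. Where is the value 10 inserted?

Starting tree (level order): [20, 8, 45, None, None, 34, 46]
Insertion path: 20 -> 8
Result: insert 10 as right child of 8
Final tree (level order): [20, 8, 45, None, 10, 34, 46]


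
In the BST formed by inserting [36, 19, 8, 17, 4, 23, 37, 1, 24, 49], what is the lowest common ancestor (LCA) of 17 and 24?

Tree insertion order: [36, 19, 8, 17, 4, 23, 37, 1, 24, 49]
Tree (level-order array): [36, 19, 37, 8, 23, None, 49, 4, 17, None, 24, None, None, 1]
In a BST, the LCA of p=17, q=24 is the first node v on the
root-to-leaf path with p <= v <= q (go left if both < v, right if both > v).
Walk from root:
  at 36: both 17 and 24 < 36, go left
  at 19: 17 <= 19 <= 24, this is the LCA
LCA = 19


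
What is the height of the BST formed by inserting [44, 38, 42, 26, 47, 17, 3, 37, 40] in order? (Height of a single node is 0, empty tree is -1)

Insertion order: [44, 38, 42, 26, 47, 17, 3, 37, 40]
Tree (level-order array): [44, 38, 47, 26, 42, None, None, 17, 37, 40, None, 3]
Compute height bottom-up (empty subtree = -1):
  height(3) = 1 + max(-1, -1) = 0
  height(17) = 1 + max(0, -1) = 1
  height(37) = 1 + max(-1, -1) = 0
  height(26) = 1 + max(1, 0) = 2
  height(40) = 1 + max(-1, -1) = 0
  height(42) = 1 + max(0, -1) = 1
  height(38) = 1 + max(2, 1) = 3
  height(47) = 1 + max(-1, -1) = 0
  height(44) = 1 + max(3, 0) = 4
Height = 4


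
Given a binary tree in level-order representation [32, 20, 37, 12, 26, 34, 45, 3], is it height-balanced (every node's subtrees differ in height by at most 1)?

Tree (level-order array): [32, 20, 37, 12, 26, 34, 45, 3]
Definition: a tree is height-balanced if, at every node, |h(left) - h(right)| <= 1 (empty subtree has height -1).
Bottom-up per-node check:
  node 3: h_left=-1, h_right=-1, diff=0 [OK], height=0
  node 12: h_left=0, h_right=-1, diff=1 [OK], height=1
  node 26: h_left=-1, h_right=-1, diff=0 [OK], height=0
  node 20: h_left=1, h_right=0, diff=1 [OK], height=2
  node 34: h_left=-1, h_right=-1, diff=0 [OK], height=0
  node 45: h_left=-1, h_right=-1, diff=0 [OK], height=0
  node 37: h_left=0, h_right=0, diff=0 [OK], height=1
  node 32: h_left=2, h_right=1, diff=1 [OK], height=3
All nodes satisfy the balance condition.
Result: Balanced


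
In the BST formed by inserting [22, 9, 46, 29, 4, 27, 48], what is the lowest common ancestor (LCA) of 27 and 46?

Tree insertion order: [22, 9, 46, 29, 4, 27, 48]
Tree (level-order array): [22, 9, 46, 4, None, 29, 48, None, None, 27]
In a BST, the LCA of p=27, q=46 is the first node v on the
root-to-leaf path with p <= v <= q (go left if both < v, right if both > v).
Walk from root:
  at 22: both 27 and 46 > 22, go right
  at 46: 27 <= 46 <= 46, this is the LCA
LCA = 46


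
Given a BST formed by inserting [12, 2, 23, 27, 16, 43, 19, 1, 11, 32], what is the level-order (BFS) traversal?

Tree insertion order: [12, 2, 23, 27, 16, 43, 19, 1, 11, 32]
Tree (level-order array): [12, 2, 23, 1, 11, 16, 27, None, None, None, None, None, 19, None, 43, None, None, 32]
BFS from the root, enqueuing left then right child of each popped node:
  queue [12] -> pop 12, enqueue [2, 23], visited so far: [12]
  queue [2, 23] -> pop 2, enqueue [1, 11], visited so far: [12, 2]
  queue [23, 1, 11] -> pop 23, enqueue [16, 27], visited so far: [12, 2, 23]
  queue [1, 11, 16, 27] -> pop 1, enqueue [none], visited so far: [12, 2, 23, 1]
  queue [11, 16, 27] -> pop 11, enqueue [none], visited so far: [12, 2, 23, 1, 11]
  queue [16, 27] -> pop 16, enqueue [19], visited so far: [12, 2, 23, 1, 11, 16]
  queue [27, 19] -> pop 27, enqueue [43], visited so far: [12, 2, 23, 1, 11, 16, 27]
  queue [19, 43] -> pop 19, enqueue [none], visited so far: [12, 2, 23, 1, 11, 16, 27, 19]
  queue [43] -> pop 43, enqueue [32], visited so far: [12, 2, 23, 1, 11, 16, 27, 19, 43]
  queue [32] -> pop 32, enqueue [none], visited so far: [12, 2, 23, 1, 11, 16, 27, 19, 43, 32]
Result: [12, 2, 23, 1, 11, 16, 27, 19, 43, 32]
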